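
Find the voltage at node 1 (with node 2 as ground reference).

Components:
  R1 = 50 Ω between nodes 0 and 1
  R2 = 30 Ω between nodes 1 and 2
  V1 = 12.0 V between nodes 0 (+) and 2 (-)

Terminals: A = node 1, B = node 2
Nodal analysis, taking node 2 as the 0 V reference.
Source V1 fixes V_0 = 12 V.
KCL at each unknown node (sum of currents leaving = 0; resistances in Ω):
  Node 1: (V_1 - 12)/50 + (V_1 - 0)/30 = 0
Collecting terms: 0.05333 × V_1 = 0.24  =>  V_1 = 4.5 V
The requested potential is V_1 = 4.5 V.

Final answer: V_1 = 4.5 V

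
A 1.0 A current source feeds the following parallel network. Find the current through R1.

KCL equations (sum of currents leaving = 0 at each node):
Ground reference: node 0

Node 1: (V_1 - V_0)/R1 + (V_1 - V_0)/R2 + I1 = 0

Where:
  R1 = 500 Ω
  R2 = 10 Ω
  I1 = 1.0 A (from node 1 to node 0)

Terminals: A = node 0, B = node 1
All resistors sit directly between nodes 0 and 1, so they are in parallel and share one voltage V; the full source current 1 A splits among them.
1/R_par = 1/500 + 1/10 = 0.102 S  =>  R_par = 9.804 Ω
V = I × R_par = 1 × 9.804 = 9.804 V
I_R1 = V/R1 = 9.804/500 = 0.01961 A

Final answer: 0.01961 A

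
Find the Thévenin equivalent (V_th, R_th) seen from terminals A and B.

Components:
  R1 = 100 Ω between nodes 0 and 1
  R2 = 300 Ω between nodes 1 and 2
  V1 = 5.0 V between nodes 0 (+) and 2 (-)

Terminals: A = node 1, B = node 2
Step 1 — V_th is the open-circuit voltage V_A - V_B (nothing connected across the terminals).
Nodal analysis, taking node 2 as the 0 V reference.
Source V1 fixes V_0 = 5 V.
KCL at each unknown node (sum of currents leaving = 0; resistances in Ω):
  Node 1: (V_1 - 5)/100 + (V_1 - 0)/300 = 0
Collecting terms: 0.01333 × V_1 = 0.05  =>  V_1 = 3.75 V
V_th = V_1 - V_2 = 3.75 - 0 = 3.75 V
Step 2 — R_th: zero the source — replace V1 by a short circuit (node 2 merges into node 0) — and find the resistance seen between A (node 1) and B (node 0).
Reduce the network between node 1 (A) and node 0 (B) by series/parallel combination:
  Rp1 = R1 ‖ R2 (parallel, both between nodes 0 and 1) = 1/(1/100 + 1/300) = 75 Ω
R_th = 75 Ω

Final answer: V_th = 3.75 V, R_th = 75 Ω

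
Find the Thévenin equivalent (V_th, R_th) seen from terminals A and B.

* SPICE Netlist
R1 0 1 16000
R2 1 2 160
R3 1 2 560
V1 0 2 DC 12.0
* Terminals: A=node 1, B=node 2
Step 1 — V_th is the open-circuit voltage V_A - V_B (nothing connected across the terminals).
Nodal analysis, taking node 2 as the 0 V reference.
Source V1 fixes V_0 = 12 V.
KCL at each unknown node (sum of currents leaving = 0; resistances in Ω):
  Node 1: (V_1 - 12)/16000 + (V_1 - 0)/160 + (V_1 - 0)/560 = 0
Collecting terms: 0.008098 × V_1 = 0.00075  =>  V_1 = 0.09261 V
V_th = V_1 - V_2 = 0.09261 - 0 = 0.09261 V
Step 2 — R_th: zero the source — replace V1 by a short circuit (node 2 merges into node 0) — and find the resistance seen between A (node 1) and B (node 0).
Reduce the network between node 1 (A) and node 0 (B) by series/parallel combination:
  Rp1 = R1 ‖ R2 ‖ R3 (parallel, all between nodes 0 and 1) = 1/(1/16000 + 1/160 + 1/560) = 123.5 Ω
R_th = 123.5 Ω

Final answer: V_th = 0.09261 V, R_th = 123.5 Ω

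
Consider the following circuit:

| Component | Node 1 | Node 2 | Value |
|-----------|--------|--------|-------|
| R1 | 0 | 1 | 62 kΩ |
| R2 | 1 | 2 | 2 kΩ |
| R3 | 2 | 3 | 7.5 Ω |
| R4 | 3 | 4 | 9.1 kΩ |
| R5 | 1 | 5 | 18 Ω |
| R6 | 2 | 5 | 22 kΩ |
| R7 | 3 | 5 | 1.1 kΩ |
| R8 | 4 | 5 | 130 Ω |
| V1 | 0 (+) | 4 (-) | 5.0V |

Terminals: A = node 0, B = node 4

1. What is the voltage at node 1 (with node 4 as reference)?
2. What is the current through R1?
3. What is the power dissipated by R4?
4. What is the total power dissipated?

Nodal analysis, taking node 4 as the 0 V reference.
Source V1 fixes V_0 = 5 V.
KCL at each unknown node (sum of currents leaving = 0; resistances in Ω):
  Node 1: (V_1 - 5)/62000 + (V_1 - V_2)/2000 + (V_1 - V_5)/18 = 0
  Node 2: (V_2 - V_1)/2000 + (V_2 - V_3)/7.5 + (V_2 - V_5)/22000 = 0
  Node 3: (V_3 - V_2)/7.5 + (V_3 - 0)/9100 + (V_3 - V_5)/1100 = 0
  Node 5: (V_5 - V_1)/18 + (V_5 - V_2)/22000 + (V_5 - V_3)/1100 + (V_5 - 0)/130 = 0
Collecting terms (coefficients in siemens):
  0.05607·V_1 - 0.0005·V_2 - 0.05556·V_5 = 0.00008065
  0.1339·V_2 - 0.0005·V_1 - 0.1333·V_3 - 0.00004545·V_5 = 0
  0.1344·V_3 - 0.1333·V_2 - 0.0009091·V_5 = 0
  0.0642·V_5 - 0.05556·V_1 - 0.00004545·V_2 - 0.0009091·V_3 = 0
Solving these 4 simultaneous equations (Gaussian elimination) gives:
  V_1 = 0.01175 V, V_2 = 0.01005 V, V_3 = 0.01005 V, V_5 = 0.01032 V
Part 1:
  Read off the nodal solution: V_1 = 0.01175 V
Part 2:
  I_R1 = (V_0 - V_1)/R1 = (5 - 0.01175)/62000 = 0.00008046 A
  Magnitude: I_R1 = 0.00008046 A
Part 3:
  I_R4 = (V_3 - V_4)/R4 = (0.01005 - 0)/9100 = 0.000001104 A
  P_R4 = I_R4² × R4 = (0.000001104)² × 9100 = 0.00000001109 W
Part 4:
  Power in each resistor, P = (ΔV)²/R:
    P_R1 = (5 - 0.01175)²/62000 = 0.0004013 W
    P_R2 = (0.01175 - 0.01005)²/2000 = 0.000000001437 W
    P_R3 = (0.01005 - 0.01005)²/7.5 = 0.000000000005542 W
    P_R4 = (0.01005 - 0)²/9100 = 0.00000001109 W
    P_R5 = (0.01175 - 0.01032)²/18 = 0.0000001141 W
    P_R6 = (0.01005 - 0.01032)²/22000 = 0.00000000000313 W
    P_R7 = (0.01005 - 0.01032)²/1100 = 0.00000000006572 W
    P_R8 = (0 - 0.01032)²/130 = 0.0000008186 W
  P_total = P_R1 + P_R2 + P_R3 + P_R4 + P_R5 + P_R6 + P_R7 + P_R8 = 0.0004023 W

Final answers:
1. V_1 = 0.01175 V
2. I_R1 = 8.046e-05 A
3. P_R4 = 1.109e-08 W
4. P_total = 0.0004023 W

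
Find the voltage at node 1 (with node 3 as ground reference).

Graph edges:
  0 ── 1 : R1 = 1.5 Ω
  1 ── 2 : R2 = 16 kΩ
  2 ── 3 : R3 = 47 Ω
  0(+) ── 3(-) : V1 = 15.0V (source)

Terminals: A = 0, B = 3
Nodal analysis, taking node 3 as the 0 V reference.
Source V1 fixes V_0 = 15 V.
KCL at each unknown node (sum of currents leaving = 0; resistances in Ω):
  Node 1: (V_1 - 15)/1.5 + (V_1 - V_2)/16000 = 0
  Node 2: (V_2 - V_1)/16000 + (V_2 - 0)/47 = 0
Collecting terms (coefficients in siemens):
  0.6667·V_1 - 0.0000625·V_2 = 10
  0.02134·V_2 - 0.0000625·V_1 = 0
Determinant D = (0.6667)(0.02134) - (-0.0000625)(-0.0000625) = 0.01423
V_1 = [(10)(0.02134) - (-0.0000625)(0)]/D = 15 V
V_2 = [(0.6667)(0) - (10)(-0.0000625)]/D = 0.04393 V
The requested potential is V_1 = 15 V.

Final answer: V_1 = 15 V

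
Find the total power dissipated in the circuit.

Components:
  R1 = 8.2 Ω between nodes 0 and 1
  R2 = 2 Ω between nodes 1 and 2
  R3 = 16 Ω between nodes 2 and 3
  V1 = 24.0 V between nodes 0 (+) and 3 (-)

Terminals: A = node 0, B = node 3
Nodal analysis, taking node 3 as the 0 V reference.
Source V1 fixes V_0 = 24 V.
KCL at each unknown node (sum of currents leaving = 0; resistances in Ω):
  Node 1: (V_1 - 24)/8.2 + (V_1 - V_2)/2 = 0
  Node 2: (V_2 - V_1)/2 + (V_2 - 0)/16 = 0
Collecting terms (coefficients in siemens):
  0.622·V_1 - 0.5·V_2 = 2.927
  0.5625·V_2 - 0.5·V_1 = 0
Determinant D = (0.622)(0.5625) - (-0.5)(-0.5) = 0.09985
V_1 = [(2.927)(0.5625) - (-0.5)(0)]/D = 16.49 V
V_2 = [(0.622)(0) - (2.927)(-0.5)]/D = 14.66 V
Power in each resistor, P = (ΔV)²/R:
  P_R1 = (24 - 16.49)²/8.2 = 6.881 W
  P_R2 = (16.49 - 14.66)²/2 = 1.678 W
  P_R3 = (14.66 - 0)²/16 = 13.43 W
P_total = P_R1 + P_R2 + P_R3 = 21.98 W

Final answer: 21.98 W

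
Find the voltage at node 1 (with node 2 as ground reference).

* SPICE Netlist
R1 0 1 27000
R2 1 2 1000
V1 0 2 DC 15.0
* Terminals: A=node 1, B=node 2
Nodal analysis, taking node 2 as the 0 V reference.
Source V1 fixes V_0 = 15 V.
KCL at each unknown node (sum of currents leaving = 0; resistances in Ω):
  Node 1: (V_1 - 15)/27000 + (V_1 - 0)/1000 = 0
Collecting terms: 0.001037 × V_1 = 0.0005556  =>  V_1 = 0.5357 V
The requested potential is V_1 = 0.5357 V.

Final answer: V_1 = 0.5357 V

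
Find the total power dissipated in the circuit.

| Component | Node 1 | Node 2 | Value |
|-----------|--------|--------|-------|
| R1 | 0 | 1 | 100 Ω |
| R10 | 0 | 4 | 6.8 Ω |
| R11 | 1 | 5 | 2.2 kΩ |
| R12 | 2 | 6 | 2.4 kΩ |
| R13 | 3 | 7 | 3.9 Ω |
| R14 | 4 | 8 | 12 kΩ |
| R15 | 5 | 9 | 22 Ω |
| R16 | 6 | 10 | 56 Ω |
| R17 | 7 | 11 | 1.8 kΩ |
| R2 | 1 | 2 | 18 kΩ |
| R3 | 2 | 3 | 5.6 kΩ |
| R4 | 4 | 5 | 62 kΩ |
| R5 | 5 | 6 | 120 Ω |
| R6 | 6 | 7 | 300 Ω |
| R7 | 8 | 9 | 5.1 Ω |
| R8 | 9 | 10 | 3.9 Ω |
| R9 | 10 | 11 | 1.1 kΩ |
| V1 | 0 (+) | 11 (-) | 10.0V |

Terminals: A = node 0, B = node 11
Nodal analysis, taking node 11 as the 0 V reference.
Source V1 fixes V_0 = 10 V.
KCL at each unknown node (sum of currents leaving = 0; resistances in Ω):
  Node 1: (V_1 - 10)/100 + (V_1 - V_2)/18000 + (V_1 - V_5)/2200 = 0
  Node 2: (V_2 - V_1)/18000 + (V_2 - V_3)/5600 + (V_2 - V_6)/2400 = 0
  Node 3: (V_3 - V_2)/5600 + (V_3 - V_7)/3.9 = 0
  Node 4: (V_4 - V_5)/62000 + (V_4 - 10)/6.8 + (V_4 - V_8)/12000 = 0
  Node 5: (V_5 - V_4)/62000 + (V_5 - V_6)/120 + (V_5 - V_1)/2200 + (V_5 - V_9)/22 = 0
  Node 6: (V_6 - V_5)/120 + (V_6 - V_7)/300 + (V_6 - V_2)/2400 + (V_6 - V_10)/56 = 0
  Node 7: (V_7 - V_6)/300 + (V_7 - V_3)/3.9 + (V_7 - 0)/1800 = 0
  Node 8: (V_8 - V_9)/5.1 + (V_8 - V_4)/12000 = 0
  Node 9: (V_9 - V_8)/5.1 + (V_9 - V_10)/3.9 + (V_9 - V_5)/22 = 0
  Node 10: (V_10 - V_9)/3.9 + (V_10 - 0)/1100 + (V_10 - V_6)/56 = 0
Collecting terms (coefficients in siemens):
  0.01051·V_1 - 0.00005556·V_2 - 0.0004545·V_5 = 0.1
  0.0006508·V_2 - 0.00005556·V_1 - 0.0001786·V_3 - 0.0004167·V_6 = 0
  0.2566·V_3 - 0.0001786·V_2 - 0.2564·V_7 = 0
  0.1472·V_4 - 0.00001613·V_5 - 0.00008333·V_8 = 1.471
  0.05426·V_5 - 0.0004545·V_1 - 0.00001613·V_4 - 0.008333·V_6 - 0.04545·V_9 = 0
  0.02994·V_6 - 0.0004167·V_2 - 0.008333·V_5 - 0.003333·V_7 - 0.01786·V_10 = 0
  0.2603·V_7 - 0.2564·V_3 - 0.003333·V_6 = 0
  0.1962·V_8 - 0.00008333·V_4 - 0.1961·V_9 = 0
  0.4979·V_9 - 0.04545·V_5 - 0.1961·V_8 - 0.2564·V_10 = 0
  0.2752·V_10 - 0.01786·V_6 - 0.2564·V_9 = 0
Solving these 10 simultaneous equations (Gaussian elimination) gives:
  V_1 = 9.662 V, V_2 = 3.387 V, V_3 = 2.538 V, V_4 = 9.995 V
  V_5 = 3 V, V_6 = 2.915 V, V_7 = 2.537 V, V_8 = 2.949 V
  V_9 = 2.946 V, V_10 = 2.934 V
Power in each resistor, P = (ΔV)²/R:
  P_R1 = (10 - 9.662)²/100 = 0.00114 W
  P_R2 = (9.662 - 3.387)²/18000 = 0.002188 W
  P_R3 = (3.387 - 2.538)²/5600 = 0.0001288 W
  P_R4 = (9.995 - 3)²/62000 = 0.0007893 W
  P_R5 = (3 - 2.915)²/120 = 0.00006025 W
  P_R6 = (2.915 - 2.537)²/300 = 0.0004747 W
  P_R7 = (2.949 - 2.946)²/5.1 = 0.000001758 W
  P_R8 = (2.946 - 2.934)²/3.9 = 0.00003557 W
  P_R9 = (2.934 - 0)²/1100 = 0.007827 W
  P_R10 = (10 - 9.995)²/6.8 = 0.000003332 W
  P_R11 = (9.662 - 3)²/2200 = 0.02018 W
  P_R12 = (3.387 - 2.915)²/2400 = 0.00009308 W
  P_R13 = (2.538 - 2.537)²/3.9 = 0.00000008973 W
  P_R14 = (9.995 - 2.949)²/12000 = 0.004137 W
  P_R15 = (3 - 2.946)²/22 = 0.0001302 W
  P_R16 = (2.915 - 2.934)²/56 = 0.000006953 W
  P_R17 = (2.537 - 0)²/1800 = 0.003576 W
P_total = P_R1 + P_R2 + P_R3 + P_R4 + P_R5 + P_R6 + P_R7 + P_R8 + P_R9 + P_R10 + P_R11 + P_R12 + P_R13 + P_R14 + P_R15 + P_R16 + P_R17 = 0.04077 W

Final answer: 0.04077 W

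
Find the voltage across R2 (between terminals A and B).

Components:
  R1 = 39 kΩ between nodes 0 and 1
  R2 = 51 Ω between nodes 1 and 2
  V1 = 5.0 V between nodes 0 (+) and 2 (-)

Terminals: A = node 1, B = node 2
R1 and R2 are in series across V1 (node 0 → node 1 → node 2), and the output A–B is taken across R2, so this is a voltage divider.
Series current: I = V1/(R1 + R2) = 5/(39000 + 51) = 5/39050 = 0.000128 A
V_R2 = I × R2 = V1 × R2/(R1 + R2) = 5 × 51/39050 = 0.00653 V

Final answer: 0.00653 V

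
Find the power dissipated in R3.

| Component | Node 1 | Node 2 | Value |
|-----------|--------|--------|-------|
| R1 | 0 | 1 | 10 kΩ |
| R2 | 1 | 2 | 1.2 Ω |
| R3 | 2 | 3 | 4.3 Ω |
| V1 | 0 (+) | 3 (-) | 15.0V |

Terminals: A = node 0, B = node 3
Nodal analysis, taking node 3 as the 0 V reference.
Source V1 fixes V_0 = 15 V.
KCL at each unknown node (sum of currents leaving = 0; resistances in Ω):
  Node 1: (V_1 - 15)/10000 + (V_1 - V_2)/1.2 = 0
  Node 2: (V_2 - V_1)/1.2 + (V_2 - 0)/4.3 = 0
Collecting terms (coefficients in siemens):
  0.8334·V_1 - 0.8333·V_2 = 0.0015
  1.066·V_2 - 0.8333·V_1 = 0
Determinant D = (0.8334)(1.066) - (-0.8333)(-0.8333) = 0.1939
V_1 = [(0.0015)(1.066) - (-0.8333)(0)]/D = 0.008245 V
V_2 = [(0.8334)(0) - (0.0015)(-0.8333)]/D = 0.006446 V
I_R3 = (V_2 - V_3)/R3 = (0.006446 - 0)/4.3 = 0.001499 A
P_R3 = I_R3² × R3 = (0.001499)² × 4.3 = 0.000009664 W

Final answer: 9.664e-06 W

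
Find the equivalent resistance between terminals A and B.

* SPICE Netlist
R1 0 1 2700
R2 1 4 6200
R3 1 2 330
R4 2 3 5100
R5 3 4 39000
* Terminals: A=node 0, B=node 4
Reduce the network between node 0 (A) and node 4 (B) by series/parallel combination:
  Rs1 = R3 + R4 (series, joined only at node 2) = 330 + 5100 = 5430 Ω
  Rs2 = R5 + Rs1 (series, joined only at node 3) = 39000 + 5430 = 44430 Ω
  Rp1 = R2 ‖ Rs2 (parallel, both between nodes 1 and 4) = 1/(1/6200 + 1/44430) = 5441 Ω
  Rs3 = R1 + Rp1 (series, joined only at node 1) = 2700 + 5441 = 8141 Ω
R_eq = 8.141 kΩ

Final answer: 8.141 kΩ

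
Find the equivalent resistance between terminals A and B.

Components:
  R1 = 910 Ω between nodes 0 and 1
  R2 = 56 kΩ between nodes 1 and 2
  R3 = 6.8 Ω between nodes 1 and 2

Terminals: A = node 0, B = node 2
Reduce the network between node 0 (A) and node 2 (B) by series/parallel combination:
  Rp1 = R2 ‖ R3 (parallel, both between nodes 1 and 2) = 1/(1/56000 + 1/6.8) = 6.799 Ω
  Rs1 = R1 + Rp1 (series, joined only at node 1) = 910 + 6.799 = 916.8 Ω
R_eq = 916.8 Ω

Final answer: 916.8 Ω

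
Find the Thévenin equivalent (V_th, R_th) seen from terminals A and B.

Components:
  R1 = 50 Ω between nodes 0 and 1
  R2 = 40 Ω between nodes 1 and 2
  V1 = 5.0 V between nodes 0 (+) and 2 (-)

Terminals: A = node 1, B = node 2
Step 1 — V_th is the open-circuit voltage V_A - V_B (nothing connected across the terminals).
Nodal analysis, taking node 2 as the 0 V reference.
Source V1 fixes V_0 = 5 V.
KCL at each unknown node (sum of currents leaving = 0; resistances in Ω):
  Node 1: (V_1 - 5)/50 + (V_1 - 0)/40 = 0
Collecting terms: 0.045 × V_1 = 0.1  =>  V_1 = 2.222 V
V_th = V_1 - V_2 = 2.222 - 0 = 2.222 V
Step 2 — R_th: zero the source — replace V1 by a short circuit (node 2 merges into node 0) — and find the resistance seen between A (node 1) and B (node 0).
Reduce the network between node 1 (A) and node 0 (B) by series/parallel combination:
  Rp1 = R1 ‖ R2 (parallel, both between nodes 0 and 1) = 1/(1/50 + 1/40) = 22.22 Ω
R_th = 22.22 Ω

Final answer: V_th = 2.222 V, R_th = 22.22 Ω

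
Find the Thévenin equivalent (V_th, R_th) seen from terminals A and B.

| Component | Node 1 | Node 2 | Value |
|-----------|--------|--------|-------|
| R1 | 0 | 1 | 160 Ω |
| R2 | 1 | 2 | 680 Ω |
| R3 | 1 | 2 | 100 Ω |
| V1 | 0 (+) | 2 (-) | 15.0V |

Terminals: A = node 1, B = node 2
Step 1 — V_th is the open-circuit voltage V_A - V_B (nothing connected across the terminals).
Nodal analysis, taking node 2 as the 0 V reference.
Source V1 fixes V_0 = 15 V.
KCL at each unknown node (sum of currents leaving = 0; resistances in Ω):
  Node 1: (V_1 - 15)/160 + (V_1 - 0)/680 + (V_1 - 0)/100 = 0
Collecting terms: 0.01772 × V_1 = 0.09375  =>  V_1 = 5.29 V
V_th = V_1 - V_2 = 5.29 - 0 = 5.29 V
Step 2 — R_th: zero the source — replace V1 by a short circuit (node 2 merges into node 0) — and find the resistance seen between A (node 1) and B (node 0).
Reduce the network between node 1 (A) and node 0 (B) by series/parallel combination:
  Rp1 = R1 ‖ R2 ‖ R3 (parallel, all between nodes 0 and 1) = 1/(1/160 + 1/680 + 1/100) = 56.43 Ω
R_th = 56.43 Ω

Final answer: V_th = 5.29 V, R_th = 56.43 Ω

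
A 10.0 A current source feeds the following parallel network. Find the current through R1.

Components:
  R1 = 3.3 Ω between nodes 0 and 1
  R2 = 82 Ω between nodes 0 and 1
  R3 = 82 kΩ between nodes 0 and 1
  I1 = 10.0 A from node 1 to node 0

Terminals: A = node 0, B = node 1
All resistors sit directly between nodes 0 and 1, so they are in parallel and share one voltage V; the full source current 10 A splits among them.
1/R_par = 1/3.3 + 1/82 + 1/82000 = 0.3152 S  =>  R_par = 3.172 Ω
V = I × R_par = 10 × 3.172 = 31.72 V
I_R1 = V/R1 = 31.72/3.3 = 9.613 A

Final answer: 9.613 A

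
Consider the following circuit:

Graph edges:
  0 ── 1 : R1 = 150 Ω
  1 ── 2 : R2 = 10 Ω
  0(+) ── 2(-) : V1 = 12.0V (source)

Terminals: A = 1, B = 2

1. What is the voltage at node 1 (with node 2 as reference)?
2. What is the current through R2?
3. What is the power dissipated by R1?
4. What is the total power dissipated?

Nodal analysis, taking node 2 as the 0 V reference.
Source V1 fixes V_0 = 12 V.
KCL at each unknown node (sum of currents leaving = 0; resistances in Ω):
  Node 1: (V_1 - 12)/150 + (V_1 - 0)/10 = 0
Collecting terms: 0.1067 × V_1 = 0.08  =>  V_1 = 0.75 V
Part 1:
  Read off the nodal solution: V_1 = 0.75 V
Part 2:
  I_R2 = (V_1 - V_2)/R2 = (0.75 - 0)/10 = 0.075 A
  Magnitude: I_R2 = 0.075 A
Part 3:
  I_R1 = (V_0 - V_1)/R1 = (12 - 0.75)/150 = 0.075 A
  P_R1 = I_R1² × R1 = (0.075)² × 150 = 0.8438 W
Part 4:
  Power in each resistor, P = (ΔV)²/R:
    P_R1 = (12 - 0.75)²/150 = 0.8438 W
    P_R2 = (0.75 - 0)²/10 = 0.05625 W
  P_total = P_R1 + P_R2 = 0.9 W

Final answers:
1. V_1 = 0.75 V
2. I_R2 = 0.075 A
3. P_R1 = 0.8438 W
4. P_total = 0.9 W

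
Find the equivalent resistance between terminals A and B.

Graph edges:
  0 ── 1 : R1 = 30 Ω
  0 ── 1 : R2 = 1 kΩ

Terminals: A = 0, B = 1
Reduce the network between node 0 (A) and node 1 (B) by series/parallel combination:
  Rp1 = R1 ‖ R2 (parallel, both between nodes 0 and 1) = 1/(1/30 + 1/1000) = 29.13 Ω
R_eq = 29.13 Ω

Final answer: 29.13 Ω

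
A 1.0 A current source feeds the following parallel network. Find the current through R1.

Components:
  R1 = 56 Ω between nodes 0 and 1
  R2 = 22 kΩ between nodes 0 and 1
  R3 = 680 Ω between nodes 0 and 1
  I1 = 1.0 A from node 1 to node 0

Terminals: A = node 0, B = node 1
All resistors sit directly between nodes 0 and 1, so they are in parallel and share one voltage V; the full source current 1 A splits among them.
1/R_par = 1/56 + 1/22000 + 1/680 = 0.01937 S  =>  R_par = 51.62 Ω
V = I × R_par = 1 × 51.62 = 51.62 V
I_R1 = V/R1 = 51.62/56 = 0.9217 A

Final answer: 0.9217 A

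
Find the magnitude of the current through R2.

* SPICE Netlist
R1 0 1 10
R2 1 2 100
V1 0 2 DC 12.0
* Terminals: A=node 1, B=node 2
Nodal analysis, taking node 2 as the 0 V reference.
Source V1 fixes V_0 = 12 V.
KCL at each unknown node (sum of currents leaving = 0; resistances in Ω):
  Node 1: (V_1 - 12)/10 + (V_1 - 0)/100 = 0
Collecting terms: 0.11 × V_1 = 1.2  =>  V_1 = 10.91 V
I_R2 = (V_1 - V_2)/R2 = (10.91 - 0)/100 = 0.1091 A
|I_R2| = 0.1091 A

Final answer: |I_R2| = 0.1091 A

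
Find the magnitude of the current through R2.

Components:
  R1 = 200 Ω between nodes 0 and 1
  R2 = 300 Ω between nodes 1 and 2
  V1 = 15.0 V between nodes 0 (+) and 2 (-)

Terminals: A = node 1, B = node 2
Nodal analysis, taking node 2 as the 0 V reference.
Source V1 fixes V_0 = 15 V.
KCL at each unknown node (sum of currents leaving = 0; resistances in Ω):
  Node 1: (V_1 - 15)/200 + (V_1 - 0)/300 = 0
Collecting terms: 0.008333 × V_1 = 0.075  =>  V_1 = 9 V
I_R2 = (V_1 - V_2)/R2 = (9 - 0)/300 = 0.03 A
|I_R2| = 0.03 A

Final answer: |I_R2| = 0.03 A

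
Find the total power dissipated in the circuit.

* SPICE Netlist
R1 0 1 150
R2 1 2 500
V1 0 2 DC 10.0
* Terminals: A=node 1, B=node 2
Nodal analysis, taking node 2 as the 0 V reference.
Source V1 fixes V_0 = 10 V.
KCL at each unknown node (sum of currents leaving = 0; resistances in Ω):
  Node 1: (V_1 - 10)/150 + (V_1 - 0)/500 = 0
Collecting terms: 0.008667 × V_1 = 0.06667  =>  V_1 = 7.692 V
Power in each resistor, P = (ΔV)²/R:
  P_R1 = (10 - 7.692)²/150 = 0.0355 W
  P_R2 = (7.692 - 0)²/500 = 0.1183 W
P_total = P_R1 + P_R2 = 0.1538 W

Final answer: 0.1538 W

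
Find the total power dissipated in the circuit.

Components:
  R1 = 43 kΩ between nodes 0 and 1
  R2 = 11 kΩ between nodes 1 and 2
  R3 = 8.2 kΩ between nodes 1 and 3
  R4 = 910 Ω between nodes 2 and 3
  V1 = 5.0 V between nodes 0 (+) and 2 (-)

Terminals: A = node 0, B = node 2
Nodal analysis, taking node 2 as the 0 V reference.
Source V1 fixes V_0 = 5 V.
KCL at each unknown node (sum of currents leaving = 0; resistances in Ω):
  Node 1: (V_1 - 5)/43000 + (V_1 - 0)/11000 + (V_1 - V_3)/8200 = 0
  Node 3: (V_3 - V_1)/8200 + (V_3 - 0)/910 = 0
Collecting terms (coefficients in siemens):
  0.0002361·V_1 - 0.000122·V_3 = 0.0001163
  0.001221·V_3 - 0.000122·V_1 = 0
Determinant D = (0.0002361)(0.001221) - (-0.000122)(-0.000122) = 0.0000002734
V_1 = [(0.0001163)(0.001221) - (-0.000122)(0)]/D = 0.5193 V
V_3 = [(0.0002361)(0) - (0.0001163)(-0.000122)]/D = 0.05187 V
Power in each resistor, P = (ΔV)²/R:
  P_R1 = (5 - 0.5193)²/43000 = 0.0004669 W
  P_R2 = (0.5193 - 0)²/11000 = 0.00002451 W
  P_R3 = (0.5193 - 0.05187)²/8200 = 0.00002664 W
  P_R4 = (0 - 0.05187)²/910 = 0.000002956 W
P_total = P_R1 + P_R2 + P_R3 + P_R4 = 0.000521 W

Final answer: 0.000521 W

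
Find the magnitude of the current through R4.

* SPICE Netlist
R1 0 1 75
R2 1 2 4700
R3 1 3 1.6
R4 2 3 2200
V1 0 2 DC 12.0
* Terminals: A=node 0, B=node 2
Nodal analysis, taking node 2 as the 0 V reference.
Source V1 fixes V_0 = 12 V.
KCL at each unknown node (sum of currents leaving = 0; resistances in Ω):
  Node 1: (V_1 - 12)/75 + (V_1 - 0)/4700 + (V_1 - V_3)/1.6 = 0
  Node 3: (V_3 - V_1)/1.6 + (V_3 - 0)/2200 = 0
Collecting terms (coefficients in siemens):
  0.6385·V_1 - 0.625·V_3 = 0.16
  0.6255·V_3 - 0.625·V_1 = 0
Determinant D = (0.6385)(0.6255) - (-0.625)(-0.625) = 0.008757
V_1 = [(0.16)(0.6255) - (-0.625)(0)]/D = 11.43 V
V_3 = [(0.6385)(0) - (0.16)(-0.625)]/D = 11.42 V
I_R4 = (V_2 - V_3)/R4 = (0 - 11.42)/2200 = -0.005191 A
|I_R4| = 0.005191 A

Final answer: |I_R4| = 0.005191 A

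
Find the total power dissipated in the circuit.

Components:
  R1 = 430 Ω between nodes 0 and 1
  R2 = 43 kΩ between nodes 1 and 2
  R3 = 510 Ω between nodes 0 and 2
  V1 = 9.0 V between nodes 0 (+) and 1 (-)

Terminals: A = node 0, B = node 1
Nodal analysis, taking node 1 as the 0 V reference.
Source V1 fixes V_0 = 9 V.
KCL at each unknown node (sum of currents leaving = 0; resistances in Ω):
  Node 2: (V_2 - 0)/43000 + (V_2 - 9)/510 = 0
Collecting terms: 0.001984 × V_2 = 0.01765  =>  V_2 = 8.895 V
Power in each resistor, P = (ΔV)²/R:
  P_R1 = (9 - 0)²/430 = 0.1884 W
  P_R2 = (0 - 8.895)²/43000 = 0.00184 W
  P_R3 = (9 - 8.895)²/510 = 0.00002182 W
P_total = P_R1 + P_R2 + P_R3 = 0.1902 W

Final answer: 0.1902 W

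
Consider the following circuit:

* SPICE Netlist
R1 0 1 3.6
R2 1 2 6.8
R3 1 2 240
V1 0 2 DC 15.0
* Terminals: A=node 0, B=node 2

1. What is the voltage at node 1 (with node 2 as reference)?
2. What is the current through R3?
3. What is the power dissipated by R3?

Nodal analysis, taking node 2 as the 0 V reference.
Source V1 fixes V_0 = 15 V.
KCL at each unknown node (sum of currents leaving = 0; resistances in Ω):
  Node 1: (V_1 - 15)/3.6 + (V_1 - 0)/6.8 + (V_1 - 0)/240 = 0
Collecting terms: 0.429 × V_1 = 4.167  =>  V_1 = 9.712 V
Part 1:
  Read off the nodal solution: V_1 = 9.712 V
Part 2:
  I_R3 = (V_1 - V_2)/R3 = (9.712 - 0)/240 = 0.04047 A
  Magnitude: I_R3 = 0.04047 A
Part 3:
  I_R3 = (V_1 - V_2)/R3 = (9.712 - 0)/240 = 0.04047 A
  P_R3 = I_R3² × R3 = (0.04047)² × 240 = 0.393 W

Final answers:
1. V_1 = 9.712 V
2. I_R3 = 0.04047 A
3. P_R3 = 0.393 W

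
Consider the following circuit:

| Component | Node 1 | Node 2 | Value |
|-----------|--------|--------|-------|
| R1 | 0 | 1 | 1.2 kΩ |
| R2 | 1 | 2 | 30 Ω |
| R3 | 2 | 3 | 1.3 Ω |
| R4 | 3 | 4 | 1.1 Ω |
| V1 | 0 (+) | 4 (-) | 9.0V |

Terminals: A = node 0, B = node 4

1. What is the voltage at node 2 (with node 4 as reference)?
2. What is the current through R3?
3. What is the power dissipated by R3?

Nodal analysis, taking node 4 as the 0 V reference.
Source V1 fixes V_0 = 9 V.
KCL at each unknown node (sum of currents leaving = 0; resistances in Ω):
  Node 1: (V_1 - 9)/1200 + (V_1 - V_2)/30 = 0
  Node 2: (V_2 - V_1)/30 + (V_2 - V_3)/1.3 = 0
  Node 3: (V_3 - V_2)/1.3 + (V_3 - 0)/1.1 = 0
Collecting terms (coefficients in siemens):
  0.03417·V_1 - 0.03333·V_2 = 0.0075
  0.8026·V_2 - 0.03333·V_1 - 0.7692·V_3 = 0
  1.678·V_3 - 0.7692·V_2 = 0
Solving these 3 simultaneous equations (Gaussian elimination) gives:
  V_1 = 0.2366 V, V_2 = 0.01753 V, V_3 = 0.008033 V
Part 1:
  Read off the nodal solution: V_2 = 0.01753 V
Part 2:
  I_R3 = (V_2 - V_3)/R3 = (0.01753 - 0.008033)/1.3 = 0.007303 A
  Magnitude: I_R3 = 0.007303 A
Part 3:
  I_R3 = (V_2 - V_3)/R3 = (0.01753 - 0.008033)/1.3 = 0.007303 A
  P_R3 = I_R3² × R3 = (0.007303)² × 1.3 = 0.00006933 W

Final answers:
1. V_2 = 0.01753 V
2. I_R3 = 0.007303 A
3. P_R3 = 6.933e-05 W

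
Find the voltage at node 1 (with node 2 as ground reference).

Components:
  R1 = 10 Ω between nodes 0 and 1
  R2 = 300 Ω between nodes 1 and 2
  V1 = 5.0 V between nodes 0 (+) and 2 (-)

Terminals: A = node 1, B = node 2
Nodal analysis, taking node 2 as the 0 V reference.
Source V1 fixes V_0 = 5 V.
KCL at each unknown node (sum of currents leaving = 0; resistances in Ω):
  Node 1: (V_1 - 5)/10 + (V_1 - 0)/300 = 0
Collecting terms: 0.1033 × V_1 = 0.5  =>  V_1 = 4.839 V
The requested potential is V_1 = 4.839 V.

Final answer: V_1 = 4.839 V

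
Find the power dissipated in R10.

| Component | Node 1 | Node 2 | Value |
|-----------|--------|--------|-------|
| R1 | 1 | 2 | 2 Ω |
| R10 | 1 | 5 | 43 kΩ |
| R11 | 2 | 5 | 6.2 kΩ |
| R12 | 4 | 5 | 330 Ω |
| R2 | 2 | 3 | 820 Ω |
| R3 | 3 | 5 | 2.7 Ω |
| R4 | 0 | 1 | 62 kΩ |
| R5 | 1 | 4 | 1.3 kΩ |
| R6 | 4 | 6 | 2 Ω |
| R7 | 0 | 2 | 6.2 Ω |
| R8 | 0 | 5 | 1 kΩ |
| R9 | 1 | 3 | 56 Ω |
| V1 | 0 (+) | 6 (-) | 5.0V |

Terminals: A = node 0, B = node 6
Nodal analysis, taking node 6 as the 0 V reference.
Source V1 fixes V_0 = 5 V.
KCL at each unknown node (sum of currents leaving = 0; resistances in Ω):
  Node 1: (V_1 - V_2)/2 + (V_1 - 5)/62000 + (V_1 - V_4)/1300 + (V_1 - V_3)/56 + (V_1 - V_5)/43000 = 0
  Node 2: (V_2 - V_1)/2 + (V_2 - V_3)/820 + (V_2 - 5)/6.2 + (V_2 - V_5)/6200 = 0
  Node 3: (V_3 - V_2)/820 + (V_3 - V_5)/2.7 + (V_3 - V_1)/56 = 0
  Node 4: (V_4 - V_1)/1300 + (V_4 - 0)/2 + (V_4 - V_5)/330 = 0
  Node 5: (V_5 - V_3)/2.7 + (V_5 - 5)/1000 + (V_5 - V_1)/43000 + (V_5 - V_2)/6200 + (V_5 - V_4)/330 = 0
Collecting terms (coefficients in siemens):
  0.5187·V_1 - 0.5·V_2 - 0.01786·V_3 - 0.0007692·V_4 - 0.00002326·V_5 = 0.00008065
  0.6627·V_2 - 0.5·V_1 - 0.00122·V_3 - 0.0001613·V_5 = 0.8065
  0.3894·V_3 - 0.01786·V_1 - 0.00122·V_2 - 0.3704·V_5 = 0
  0.5038·V_4 - 0.0007692·V_1 - 0.00303·V_5 = 0
  0.3746·V_5 - 0.00002326·V_1 - 0.0001613·V_2 - 0.3704·V_3 - 0.00303·V_4 = 0.005
Solving these 5 simultaneous equations (Gaussian elimination) gives:
  V_1 = 4.873 V, V_2 = 4.903 V, V_3 = 4.257 V, V_4 = 0.03285 V
  V_5 = 4.225 V
I_R10 = (V_1 - V_5)/R10 = (4.873 - 4.225)/43000 = 0.00001509 A
P_R10 = I_R10² × R10 = (0.00001509)² × 43000 = 0.000009786 W

Final answer: 9.786e-06 W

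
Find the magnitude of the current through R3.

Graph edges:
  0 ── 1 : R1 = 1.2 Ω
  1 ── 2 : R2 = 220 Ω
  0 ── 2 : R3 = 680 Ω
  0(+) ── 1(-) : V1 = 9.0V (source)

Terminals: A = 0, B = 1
Nodal analysis, taking node 1 as the 0 V reference.
Source V1 fixes V_0 = 9 V.
KCL at each unknown node (sum of currents leaving = 0; resistances in Ω):
  Node 2: (V_2 - 0)/220 + (V_2 - 9)/680 = 0
Collecting terms: 0.006016 × V_2 = 0.01324  =>  V_2 = 2.2 V
I_R3 = (V_0 - V_2)/R3 = (9 - 2.2)/680 = 0.01 A
|I_R3| = 0.01 A

Final answer: |I_R3| = 0.01 A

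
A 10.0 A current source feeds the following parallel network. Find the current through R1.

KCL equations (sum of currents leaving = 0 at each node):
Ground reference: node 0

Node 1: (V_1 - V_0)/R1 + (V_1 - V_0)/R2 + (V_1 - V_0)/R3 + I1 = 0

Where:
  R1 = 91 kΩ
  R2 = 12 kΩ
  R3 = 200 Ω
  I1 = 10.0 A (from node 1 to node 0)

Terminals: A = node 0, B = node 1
All resistors sit directly between nodes 0 and 1, so they are in parallel and share one voltage V; the full source current 10 A splits among them.
1/R_par = 1/91000 + 1/12000 + 1/200 = 0.005094 S  =>  R_par = 196.3 Ω
V = I × R_par = 10 × 196.3 = 1963 V
I_R1 = V/R1 = 1963/91000 = 0.02157 A

Final answer: 0.02157 A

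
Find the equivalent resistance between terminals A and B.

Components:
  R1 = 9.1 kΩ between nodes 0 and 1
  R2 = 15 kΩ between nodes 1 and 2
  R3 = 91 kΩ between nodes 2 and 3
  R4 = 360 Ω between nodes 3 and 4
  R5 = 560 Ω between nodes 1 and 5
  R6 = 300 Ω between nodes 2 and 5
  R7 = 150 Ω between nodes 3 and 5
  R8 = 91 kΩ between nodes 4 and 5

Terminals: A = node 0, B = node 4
The network is not a plain series/parallel combination. Inject a 1 A test current into terminal A (node 0) and return it from terminal B (node 4); then R_eq = V_A / (1 A).
Nodal analysis, taking node 4 as the 0 V reference.
Current source I_test pushes 1 A into node 0 and draws it out of node 4.
KCL at each unknown node (sum of currents leaving = 0; resistances in Ω):
  Node 0: (V_0 - V_1)/9100 - 1 = 0
  Node 1: (V_1 - V_0)/9100 + (V_1 - V_2)/15000 + (V_1 - V_5)/560 = 0
  Node 2: (V_2 - V_1)/15000 + (V_2 - V_3)/91000 + (V_2 - V_5)/300 = 0
  Node 3: (V_3 - V_2)/91000 + (V_3 - 0)/360 + (V_3 - V_5)/150 = 0
  Node 5: (V_5 - V_1)/560 + (V_5 - V_2)/300 + (V_5 - V_3)/150 + (V_5 - 0)/91000 = 0
Collecting terms (coefficients in siemens):
  0.0001099·V_0 - 0.0001099·V_1 = 1
  0.001962·V_1 - 0.0001099·V_0 - 0.00006667·V_2 - 0.001786·V_5 = 0
  0.003411·V_2 - 0.00006667·V_1 - 0.00001099·V_3 - 0.003333·V_5 = 0
  0.009455·V_3 - 0.00001099·V_2 - 0.006667·V_5 = 0
  0.0118·V_5 - 0.001786·V_1 - 0.003333·V_2 - 0.006667·V_3 = 0
Solving these 5 simultaneous equations (Gaussian elimination) gives:
  V_0 = 10150 V, V_1 = 1047 V, V_2 = 517 V, V_3 = 358 V
  V_5 = 506.9 V
R_eq = V_0 / 1 A = 10150 Ω = 10.15 kΩ

Final answer: 10.15 kΩ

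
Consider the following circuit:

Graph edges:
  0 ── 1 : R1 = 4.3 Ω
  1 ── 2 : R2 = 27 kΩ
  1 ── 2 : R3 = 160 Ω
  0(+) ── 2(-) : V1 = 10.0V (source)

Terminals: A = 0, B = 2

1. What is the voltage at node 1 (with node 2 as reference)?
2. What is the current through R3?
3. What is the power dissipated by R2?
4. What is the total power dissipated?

Nodal analysis, taking node 2 as the 0 V reference.
Source V1 fixes V_0 = 10 V.
KCL at each unknown node (sum of currents leaving = 0; resistances in Ω):
  Node 1: (V_1 - 10)/4.3 + (V_1 - 0)/27000 + (V_1 - 0)/160 = 0
Collecting terms: 0.2388 × V_1 = 2.326  =>  V_1 = 9.737 V
Part 1:
  Read off the nodal solution: V_1 = 9.737 V
Part 2:
  I_R3 = (V_1 - V_2)/R3 = (9.737 - 0)/160 = 0.06085 A
  Magnitude: I_R3 = 0.06085 A
Part 3:
  I_R2 = (V_1 - V_2)/R2 = (9.737 - 0)/27000 = 0.0003606 A
  P_R2 = I_R2² × R2 = (0.0003606)² × 27000 = 0.003511 W
Part 4:
  Power in each resistor, P = (ΔV)²/R:
    P_R1 = (10 - 9.737)²/4.3 = 0.01611 W
    P_R2 = (9.737 - 0)²/27000 = 0.003511 W
    P_R3 = (9.737 - 0)²/160 = 0.5925 W
  P_total = P_R1 + P_R2 + P_R3 = 0.6122 W

Final answers:
1. V_1 = 9.737 V
2. I_R3 = 0.06085 A
3. P_R2 = 0.003511 W
4. P_total = 0.6122 W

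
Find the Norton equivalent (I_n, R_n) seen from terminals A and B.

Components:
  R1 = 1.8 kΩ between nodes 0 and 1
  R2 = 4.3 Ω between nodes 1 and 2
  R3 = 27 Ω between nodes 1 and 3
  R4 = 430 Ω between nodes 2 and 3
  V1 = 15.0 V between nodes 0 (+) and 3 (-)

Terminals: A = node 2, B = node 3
Find the Thévenin equivalent first; then I_n = V_th/R_th and R_n = R_th.
Step 1 — V_th is the open-circuit voltage V_A - V_B (nothing connected across the terminals).
Nodal analysis, taking node 3 as the 0 V reference.
Source V1 fixes V_0 = 15 V.
KCL at each unknown node (sum of currents leaving = 0; resistances in Ω):
  Node 1: (V_1 - 15)/1800 + (V_1 - V_2)/4.3 + (V_1 - 0)/27 = 0
  Node 2: (V_2 - V_1)/4.3 + (V_2 - 0)/430 = 0
Collecting terms (coefficients in siemens):
  0.2702·V_1 - 0.2326·V_2 = 0.008333
  0.2349·V_2 - 0.2326·V_1 = 0
Determinant D = (0.2702)(0.2349) - (-0.2326)(-0.2326) = 0.009371
V_1 = [(0.008333)(0.2349) - (-0.2326)(0)]/D = 0.2089 V
V_2 = [(0.2702)(0) - (0.008333)(-0.2326)]/D = 0.2068 V
V_th = V_2 - V_3 = 0.2068 - 0 = 0.2068 V
Step 2 — R_th: zero the source — replace V1 by a short circuit (node 3 merges into node 0) — and find the resistance seen between A (node 2) and B (node 0).
Reduce the network between node 2 (A) and node 0 (B) by series/parallel combination:
  Rp1 = R1 ‖ R3 (parallel, both between nodes 0 and 1) = 1/(1/1800 + 1/27) = 26.6 Ω
  Rs1 = R2 + Rp1 (series, joined only at node 1) = 4.3 + 26.6 = 30.9 Ω
  Rp2 = R4 ‖ Rs1 (parallel, both between nodes 0 and 2) = 1/(1/430 + 1/30.9) = 28.83 Ω
R_th = 28.83 Ω
I_n = V_th/R_th = 0.2068/28.83 = 0.007174 A, and R_n = R_th = 28.83 Ω

Final answer: I_n = 0.007174 A, R_n = 28.83 Ω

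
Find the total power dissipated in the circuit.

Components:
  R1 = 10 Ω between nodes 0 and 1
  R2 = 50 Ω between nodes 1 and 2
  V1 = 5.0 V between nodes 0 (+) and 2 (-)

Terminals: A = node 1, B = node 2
Nodal analysis, taking node 2 as the 0 V reference.
Source V1 fixes V_0 = 5 V.
KCL at each unknown node (sum of currents leaving = 0; resistances in Ω):
  Node 1: (V_1 - 5)/10 + (V_1 - 0)/50 = 0
Collecting terms: 0.12 × V_1 = 0.5  =>  V_1 = 4.167 V
Power in each resistor, P = (ΔV)²/R:
  P_R1 = (5 - 4.167)²/10 = 0.06944 W
  P_R2 = (4.167 - 0)²/50 = 0.3472 W
P_total = P_R1 + P_R2 = 0.4167 W

Final answer: 0.4167 W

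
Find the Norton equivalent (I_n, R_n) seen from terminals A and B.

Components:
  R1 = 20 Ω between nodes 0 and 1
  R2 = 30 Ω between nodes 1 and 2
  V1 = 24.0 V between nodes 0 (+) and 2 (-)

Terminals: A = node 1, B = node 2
Find the Thévenin equivalent first; then I_n = V_th/R_th and R_n = R_th.
Step 1 — V_th is the open-circuit voltage V_A - V_B (nothing connected across the terminals).
Nodal analysis, taking node 2 as the 0 V reference.
Source V1 fixes V_0 = 24 V.
KCL at each unknown node (sum of currents leaving = 0; resistances in Ω):
  Node 1: (V_1 - 24)/20 + (V_1 - 0)/30 = 0
Collecting terms: 0.08333 × V_1 = 1.2  =>  V_1 = 14.4 V
V_th = V_1 - V_2 = 14.4 - 0 = 14.4 V
Step 2 — R_th: zero the source — replace V1 by a short circuit (node 2 merges into node 0) — and find the resistance seen between A (node 1) and B (node 0).
Reduce the network between node 1 (A) and node 0 (B) by series/parallel combination:
  Rp1 = R1 ‖ R2 (parallel, both between nodes 0 and 1) = 1/(1/20 + 1/30) = 12 Ω
R_th = 12 Ω
I_n = V_th/R_th = 14.4/12 = 1.2 A, and R_n = R_th = 12 Ω

Final answer: I_n = 1.2 A, R_n = 12 Ω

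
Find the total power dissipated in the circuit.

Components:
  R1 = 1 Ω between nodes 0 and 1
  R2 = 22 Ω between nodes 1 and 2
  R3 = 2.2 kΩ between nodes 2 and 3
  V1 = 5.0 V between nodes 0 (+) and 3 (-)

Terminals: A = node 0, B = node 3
Nodal analysis, taking node 3 as the 0 V reference.
Source V1 fixes V_0 = 5 V.
KCL at each unknown node (sum of currents leaving = 0; resistances in Ω):
  Node 1: (V_1 - 5)/1 + (V_1 - V_2)/22 = 0
  Node 2: (V_2 - V_1)/22 + (V_2 - 0)/2200 = 0
Collecting terms (coefficients in siemens):
  1.045·V_1 - 0.04545·V_2 = 5
  0.04591·V_2 - 0.04545·V_1 = 0
Determinant D = (1.045)(0.04591) - (-0.04545)(-0.04545) = 0.04593
V_1 = [(5)(0.04591) - (-0.04545)(0)]/D = 4.998 V
V_2 = [(1.045)(0) - (5)(-0.04545)]/D = 4.948 V
Power in each resistor, P = (ΔV)²/R:
  P_R1 = (5 - 4.998)²/1 = 0.000005059 W
  P_R2 = (4.998 - 4.948)²/22 = 0.0001113 W
  P_R3 = (4.948 - 0)²/2200 = 0.01113 W
P_total = P_R1 + P_R2 + P_R3 = 0.01125 W

Final answer: 0.01125 W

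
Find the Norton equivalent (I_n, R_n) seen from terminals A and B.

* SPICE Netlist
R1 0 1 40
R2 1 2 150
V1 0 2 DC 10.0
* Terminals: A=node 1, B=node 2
Find the Thévenin equivalent first; then I_n = V_th/R_th and R_n = R_th.
Step 1 — V_th is the open-circuit voltage V_A - V_B (nothing connected across the terminals).
Nodal analysis, taking node 2 as the 0 V reference.
Source V1 fixes V_0 = 10 V.
KCL at each unknown node (sum of currents leaving = 0; resistances in Ω):
  Node 1: (V_1 - 10)/40 + (V_1 - 0)/150 = 0
Collecting terms: 0.03167 × V_1 = 0.25  =>  V_1 = 7.895 V
V_th = V_1 - V_2 = 7.895 - 0 = 7.895 V
Step 2 — R_th: zero the source — replace V1 by a short circuit (node 2 merges into node 0) — and find the resistance seen between A (node 1) and B (node 0).
Reduce the network between node 1 (A) and node 0 (B) by series/parallel combination:
  Rp1 = R1 ‖ R2 (parallel, both between nodes 0 and 1) = 1/(1/40 + 1/150) = 31.58 Ω
R_th = 31.58 Ω
I_n = V_th/R_th = 7.895/31.58 = 0.25 A, and R_n = R_th = 31.58 Ω

Final answer: I_n = 0.25 A, R_n = 31.58 Ω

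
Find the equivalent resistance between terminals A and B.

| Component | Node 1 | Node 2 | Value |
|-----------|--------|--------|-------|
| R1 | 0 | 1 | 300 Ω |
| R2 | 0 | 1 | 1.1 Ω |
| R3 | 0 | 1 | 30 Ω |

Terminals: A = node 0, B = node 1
Reduce the network between node 0 (A) and node 1 (B) by series/parallel combination:
  Rp1 = R1 ‖ R2 ‖ R3 (parallel, all between nodes 0 and 1) = 1/(1/300 + 1/1.1 + 1/30) = 1.057 Ω
R_eq = 1.057 Ω

Final answer: 1.057 Ω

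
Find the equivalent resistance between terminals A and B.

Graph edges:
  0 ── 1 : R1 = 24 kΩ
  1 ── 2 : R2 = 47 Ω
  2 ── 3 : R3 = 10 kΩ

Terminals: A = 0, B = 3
Reduce the network between node 0 (A) and node 3 (B) by series/parallel combination:
  Rs1 = R1 + R2 (series, joined only at node 1) = 24000 + 47 = 24050 Ω
  Rs2 = R3 + Rs1 (series, joined only at node 2) = 10000 + 24050 = 34050 Ω
R_eq = 34.05 kΩ

Final answer: 34.05 kΩ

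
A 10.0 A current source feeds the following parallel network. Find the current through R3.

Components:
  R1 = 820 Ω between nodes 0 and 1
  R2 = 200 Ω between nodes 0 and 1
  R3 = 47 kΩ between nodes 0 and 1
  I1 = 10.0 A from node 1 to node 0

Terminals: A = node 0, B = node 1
All resistors sit directly between nodes 0 and 1, so they are in parallel and share one voltage V; the full source current 10 A splits among them.
1/R_par = 1/820 + 1/200 + 1/47000 = 0.006241 S  =>  R_par = 160.2 Ω
V = I × R_par = 10 × 160.2 = 1602 V
I_R3 = V/R3 = 1602/47000 = 0.03409 A

Final answer: 0.03409 A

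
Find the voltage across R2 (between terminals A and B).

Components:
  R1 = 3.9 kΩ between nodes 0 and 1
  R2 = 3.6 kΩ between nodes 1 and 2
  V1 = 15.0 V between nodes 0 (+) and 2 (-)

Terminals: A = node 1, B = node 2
R1 and R2 are in series across V1 (node 0 → node 1 → node 2), and the output A–B is taken across R2, so this is a voltage divider.
Series current: I = V1/(R1 + R2) = 15/(3900 + 3600) = 15/7500 = 0.002 A
V_R2 = I × R2 = V1 × R2/(R1 + R2) = 15 × 3600/7500 = 7.2 V

Final answer: 7.2 V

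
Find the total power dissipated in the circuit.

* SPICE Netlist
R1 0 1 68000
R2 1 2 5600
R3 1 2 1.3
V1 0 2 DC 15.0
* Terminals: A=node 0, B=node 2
Nodal analysis, taking node 2 as the 0 V reference.
Source V1 fixes V_0 = 15 V.
KCL at each unknown node (sum of currents leaving = 0; resistances in Ω):
  Node 1: (V_1 - 15)/68000 + (V_1 - 0)/5600 + (V_1 - 0)/1.3 = 0
Collecting terms: 0.7694 × V_1 = 0.0002206  =>  V_1 = 0.0002867 V
Power in each resistor, P = (ΔV)²/R:
  P_R1 = (15 - 0.0002867)²/68000 = 0.003309 W
  P_R2 = (0.0002867 - 0)²/5600 = 0.00000000001468 W
  P_R3 = (0.0002867 - 0)²/1.3 = 0.00000006323 W
P_total = P_R1 + P_R2 + P_R3 = 0.003309 W

Final answer: 0.003309 W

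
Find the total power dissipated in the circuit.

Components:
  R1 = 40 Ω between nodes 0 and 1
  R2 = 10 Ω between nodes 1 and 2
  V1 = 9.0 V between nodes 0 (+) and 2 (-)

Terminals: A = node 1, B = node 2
Nodal analysis, taking node 2 as the 0 V reference.
Source V1 fixes V_0 = 9 V.
KCL at each unknown node (sum of currents leaving = 0; resistances in Ω):
  Node 1: (V_1 - 9)/40 + (V_1 - 0)/10 = 0
Collecting terms: 0.125 × V_1 = 0.225  =>  V_1 = 1.8 V
Power in each resistor, P = (ΔV)²/R:
  P_R1 = (9 - 1.8)²/40 = 1.296 W
  P_R2 = (1.8 - 0)²/10 = 0.324 W
P_total = P_R1 + P_R2 = 1.62 W

Final answer: 1.62 W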